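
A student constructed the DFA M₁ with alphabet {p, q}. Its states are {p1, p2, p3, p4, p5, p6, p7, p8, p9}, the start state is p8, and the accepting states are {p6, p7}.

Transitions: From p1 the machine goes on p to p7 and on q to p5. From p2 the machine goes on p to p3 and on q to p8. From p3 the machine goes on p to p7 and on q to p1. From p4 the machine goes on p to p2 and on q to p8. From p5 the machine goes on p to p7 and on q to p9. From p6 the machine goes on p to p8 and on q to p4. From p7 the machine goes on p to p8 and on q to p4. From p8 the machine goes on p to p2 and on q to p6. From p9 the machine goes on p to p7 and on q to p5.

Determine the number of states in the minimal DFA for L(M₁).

Initial partition by acceptance: {p6,p7} | {p1,p2,p3,p4,p5,p8,p9}.
Refine {p1,p2,p3,p4,p5,p8,p9} on symbol p: members go to different blocks, giving {p1,p3,p5,p9} and {p2,p4,p8}.
On input p, block {p2,p4,p8} splits into {p4,p8} and {p2}.
Split {p4,p8} by δ(·,q) → {p4} and {p8}.
No further refinement is possible. Final partition (5 blocks): {p6,p7} | {p1,p3,p5,p9} | {p4} | {p2} | {p8}.

5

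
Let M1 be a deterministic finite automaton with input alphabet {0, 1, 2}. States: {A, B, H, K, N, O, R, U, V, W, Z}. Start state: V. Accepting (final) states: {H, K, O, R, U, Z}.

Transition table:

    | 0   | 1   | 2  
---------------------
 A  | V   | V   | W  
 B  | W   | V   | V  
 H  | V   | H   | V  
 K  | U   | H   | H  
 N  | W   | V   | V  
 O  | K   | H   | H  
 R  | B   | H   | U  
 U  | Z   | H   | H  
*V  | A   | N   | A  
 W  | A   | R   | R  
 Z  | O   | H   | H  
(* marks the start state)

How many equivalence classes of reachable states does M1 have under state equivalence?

All states are reachable from the start state.
Start with accepting vs non-accepting: {H,K,O,R,U,Z} | {A,B,N,V,W}.
On input 0, block {H,K,O,R,U,Z} splits into {K,O,U,Z} and {H,R}.
Split {A,B,N,V,W} by δ(·,1) → {A,B,N,V} and {W}.
On input 0, block {A,B,N,V} splits into {A,V} and {B,N}.
On input 1, block {A,V} splits into {A} and {V}.
Refine {H,R} on symbol 0: members go to different blocks, giving {H} and {R}.
Stable partition: {K,O,U,Z} | {A} | {H} | {W} | {B,N} | {V} | {R} — 7 equivalence classes.

7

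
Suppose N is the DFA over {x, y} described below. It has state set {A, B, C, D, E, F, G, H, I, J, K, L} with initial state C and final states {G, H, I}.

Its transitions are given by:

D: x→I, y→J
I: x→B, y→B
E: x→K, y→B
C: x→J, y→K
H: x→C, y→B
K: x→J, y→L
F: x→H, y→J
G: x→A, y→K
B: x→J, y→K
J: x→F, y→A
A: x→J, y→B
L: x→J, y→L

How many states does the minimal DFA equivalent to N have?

States {D,E,G,I} cannot be reached from the start state, so discard them.
Initial partition by acceptance: {H} | {A,B,C,F,J,K,L}.
On input x, block {A,B,C,F,J,K,L} splits into {A,B,C,J,K,L} and {F}.
On input x, block {A,B,C,J,K,L} splits into {A,B,C,K,L} and {J}.
The partition is now stable with 4 blocks: {H} | {A,B,C,K,L} | {F} | {J}.

4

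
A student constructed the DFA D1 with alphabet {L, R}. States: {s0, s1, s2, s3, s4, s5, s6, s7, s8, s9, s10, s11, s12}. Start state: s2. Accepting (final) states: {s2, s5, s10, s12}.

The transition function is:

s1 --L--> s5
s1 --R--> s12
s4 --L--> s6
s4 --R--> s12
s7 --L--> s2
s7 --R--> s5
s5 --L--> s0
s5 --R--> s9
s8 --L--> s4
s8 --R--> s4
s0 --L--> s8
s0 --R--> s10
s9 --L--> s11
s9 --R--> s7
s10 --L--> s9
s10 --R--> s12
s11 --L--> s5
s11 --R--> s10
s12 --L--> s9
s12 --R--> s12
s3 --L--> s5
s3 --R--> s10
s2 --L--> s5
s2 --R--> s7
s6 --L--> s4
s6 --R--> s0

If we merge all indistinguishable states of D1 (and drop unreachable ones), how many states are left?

8

States {s1,s3} cannot be reached from the start state, so discard them.
Initial partition by acceptance: {s2,s5,s10,s12} | {s0,s4,s6,s7,s8,s9,s11}.
Split {s2,s5,s10,s12} by δ(·,L) → {s5,s10,s12} and {s2}.
Split {s5,s10,s12} by δ(·,R) → {s10,s12} and {s5}.
On input L, block {s0,s4,s6,s7,s8,s9,s11} splits into {s0,s4,s6,s8,s9} and {s7} and {s11}.
Refine {s0,s4,s6,s8,s9} on symbol L: members go to different blocks, giving {s0,s4,s6,s8} and {s9}.
Refine {s0,s4,s6,s8} on symbol R: members go to different blocks, giving {s0,s4} and {s6,s8}.
Stable partition: {s10,s12} | {s0,s4} | {s2} | {s5} | {s7} | {s11} | {s9} | {s6,s8} — 8 equivalence classes.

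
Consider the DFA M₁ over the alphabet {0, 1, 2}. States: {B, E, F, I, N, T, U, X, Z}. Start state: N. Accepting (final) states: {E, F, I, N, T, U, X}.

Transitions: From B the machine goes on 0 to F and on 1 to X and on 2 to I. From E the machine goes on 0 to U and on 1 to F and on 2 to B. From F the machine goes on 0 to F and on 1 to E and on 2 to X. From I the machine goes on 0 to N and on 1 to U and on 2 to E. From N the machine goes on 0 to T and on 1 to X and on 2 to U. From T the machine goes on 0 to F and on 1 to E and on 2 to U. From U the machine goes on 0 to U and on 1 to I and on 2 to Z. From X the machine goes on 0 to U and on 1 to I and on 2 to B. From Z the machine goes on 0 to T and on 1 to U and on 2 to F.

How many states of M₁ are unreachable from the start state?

A breadth-first search from the start state visits every state.

0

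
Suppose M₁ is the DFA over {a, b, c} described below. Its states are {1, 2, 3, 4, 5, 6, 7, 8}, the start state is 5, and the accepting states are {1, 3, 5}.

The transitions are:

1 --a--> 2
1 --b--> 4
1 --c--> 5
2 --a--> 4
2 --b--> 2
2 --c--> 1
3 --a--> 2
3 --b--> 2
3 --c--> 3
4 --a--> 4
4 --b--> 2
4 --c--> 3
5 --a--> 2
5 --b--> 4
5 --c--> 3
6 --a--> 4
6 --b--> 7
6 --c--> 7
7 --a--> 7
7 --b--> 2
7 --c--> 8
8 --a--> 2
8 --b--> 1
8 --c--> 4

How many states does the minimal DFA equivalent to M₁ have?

2

Reachable states from the start: {1,2,3,4,5}. Unreachable: {6,7,8} — drop them.
Initial partition by acceptance: {1,3,5} | {2,4}.
The partition is now stable with 2 blocks: {1,3,5} | {2,4}.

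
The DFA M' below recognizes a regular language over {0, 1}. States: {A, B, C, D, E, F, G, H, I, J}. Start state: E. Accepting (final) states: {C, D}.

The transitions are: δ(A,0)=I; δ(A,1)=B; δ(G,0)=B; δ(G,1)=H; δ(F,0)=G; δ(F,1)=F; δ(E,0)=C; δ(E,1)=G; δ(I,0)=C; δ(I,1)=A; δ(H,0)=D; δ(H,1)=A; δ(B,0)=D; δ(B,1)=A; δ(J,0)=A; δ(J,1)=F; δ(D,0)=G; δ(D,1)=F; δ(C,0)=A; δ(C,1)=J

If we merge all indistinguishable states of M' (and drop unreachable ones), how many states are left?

Start with accepting vs non-accepting: {C,D} | {A,B,E,F,G,H,I,J}.
On input 0, block {A,B,E,F,G,H,I,J} splits into {A,F,G,J} and {B,E,H,I}.
On input 0, block {A,F,G,J} splits into {A,G} and {F,J}.
Stable partition: {C,D} | {A,G} | {B,E,H,I} | {F,J} — 4 equivalence classes.

4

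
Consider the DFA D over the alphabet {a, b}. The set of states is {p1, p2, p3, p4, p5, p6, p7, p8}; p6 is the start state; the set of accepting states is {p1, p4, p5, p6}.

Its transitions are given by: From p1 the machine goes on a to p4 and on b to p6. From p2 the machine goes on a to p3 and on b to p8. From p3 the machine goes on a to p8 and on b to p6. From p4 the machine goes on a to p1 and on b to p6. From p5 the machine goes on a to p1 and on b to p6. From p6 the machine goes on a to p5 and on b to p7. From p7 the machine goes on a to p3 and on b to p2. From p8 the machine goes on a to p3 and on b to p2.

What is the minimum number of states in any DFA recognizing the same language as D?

Every state is reachable, so we keep all 8.
Start with accepting vs non-accepting: {p1,p4,p5,p6} | {p2,p3,p7,p8}.
On input b, block {p1,p4,p5,p6} splits into {p1,p4,p5} and {p6}.
On input b, block {p2,p3,p7,p8} splits into {p2,p7,p8} and {p3}.
The partition is now stable with 4 blocks: {p1,p4,p5} | {p2,p7,p8} | {p6} | {p3}.

4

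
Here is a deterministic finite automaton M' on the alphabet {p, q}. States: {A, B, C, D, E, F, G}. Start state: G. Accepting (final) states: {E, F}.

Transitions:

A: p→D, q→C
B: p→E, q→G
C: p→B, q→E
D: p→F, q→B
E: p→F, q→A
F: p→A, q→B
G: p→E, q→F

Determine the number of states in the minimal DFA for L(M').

7

Every state is reachable, so we keep all 7.
Initial partition by acceptance: {E,F} | {A,B,C,D,G}.
Split {E,F} by δ(·,p) → {E} and {F}.
Split {A,B,C,D,G} by δ(·,p) → {A,C} and {B,G} and {D}.
On input p, block {A,C} splits into {A} and {C}.
Refine {B,G} on symbol q: members go to different blocks, giving {B} and {G}.
No further refinement is possible. Final partition (7 blocks): {E} | {A} | {F} | {B} | {D} | {C} | {G}.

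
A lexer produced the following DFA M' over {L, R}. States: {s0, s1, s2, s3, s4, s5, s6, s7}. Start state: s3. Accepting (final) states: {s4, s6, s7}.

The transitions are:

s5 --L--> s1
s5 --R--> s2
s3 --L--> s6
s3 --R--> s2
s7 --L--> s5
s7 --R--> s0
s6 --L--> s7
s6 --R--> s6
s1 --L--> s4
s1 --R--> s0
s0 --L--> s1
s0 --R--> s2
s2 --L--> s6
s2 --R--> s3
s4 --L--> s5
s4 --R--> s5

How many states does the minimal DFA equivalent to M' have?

Every state is reachable, so we keep all 8.
P0 = {s4,s6,s7} | {s0,s1,s2,s3,s5}.
Split {s4,s6,s7} by δ(·,L) → {s4,s7} and {s6}.
On input L, block {s0,s1,s2,s3,s5} splits into {s0,s5} and {s2,s3} and {s1}.
The partition is now stable with 5 blocks: {s4,s7} | {s0,s5} | {s6} | {s2,s3} | {s1}.

5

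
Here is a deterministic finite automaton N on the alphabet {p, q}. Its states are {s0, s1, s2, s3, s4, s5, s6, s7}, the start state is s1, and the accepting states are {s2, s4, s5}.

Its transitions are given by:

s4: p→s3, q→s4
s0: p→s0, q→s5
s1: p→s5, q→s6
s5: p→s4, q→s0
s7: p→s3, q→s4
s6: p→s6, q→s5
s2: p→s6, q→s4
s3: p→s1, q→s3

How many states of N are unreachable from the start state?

2

Starting at s1 and following transitions, the reachable set is {s0, s1, s3, s4, s5, s6}. That leaves s2, s7 unreachable — 2 in total.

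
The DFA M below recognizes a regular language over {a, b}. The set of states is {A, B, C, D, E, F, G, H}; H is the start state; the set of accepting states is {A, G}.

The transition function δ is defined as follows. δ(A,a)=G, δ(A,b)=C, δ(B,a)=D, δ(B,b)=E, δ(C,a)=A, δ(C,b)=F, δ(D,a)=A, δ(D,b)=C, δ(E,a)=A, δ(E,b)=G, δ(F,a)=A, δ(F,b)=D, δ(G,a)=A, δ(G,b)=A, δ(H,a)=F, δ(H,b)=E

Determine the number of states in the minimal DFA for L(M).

Reachable states from the start: {A,C,D,E,F,G,H}. Unreachable: {B} — drop them.
Start with accepting vs non-accepting: {A,G} | {C,D,E,F,H}.
Split {A,G} by δ(·,b) → {A} and {G}.
Split {C,D,E,F,H} by δ(·,a) → {C,D,E,F} and {H}.
Refine {C,D,E,F} on symbol b: members go to different blocks, giving {C,D,F} and {E}.
Stable partition: {A} | {C,D,F} | {G} | {H} | {E} — 5 equivalence classes.

5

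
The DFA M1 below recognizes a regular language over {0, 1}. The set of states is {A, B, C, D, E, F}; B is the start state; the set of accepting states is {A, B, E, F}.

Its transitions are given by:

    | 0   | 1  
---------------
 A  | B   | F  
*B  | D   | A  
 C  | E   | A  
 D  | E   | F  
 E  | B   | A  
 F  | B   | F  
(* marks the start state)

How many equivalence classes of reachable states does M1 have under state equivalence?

3

First remove the unreachable states {C}; 5 states remain.
Initial partition by acceptance: {A,B,E,F} | {D}.
On input 0, block {A,B,E,F} splits into {A,E,F} and {B}.
No further refinement is possible. Final partition (3 blocks): {A,E,F} | {D} | {B}.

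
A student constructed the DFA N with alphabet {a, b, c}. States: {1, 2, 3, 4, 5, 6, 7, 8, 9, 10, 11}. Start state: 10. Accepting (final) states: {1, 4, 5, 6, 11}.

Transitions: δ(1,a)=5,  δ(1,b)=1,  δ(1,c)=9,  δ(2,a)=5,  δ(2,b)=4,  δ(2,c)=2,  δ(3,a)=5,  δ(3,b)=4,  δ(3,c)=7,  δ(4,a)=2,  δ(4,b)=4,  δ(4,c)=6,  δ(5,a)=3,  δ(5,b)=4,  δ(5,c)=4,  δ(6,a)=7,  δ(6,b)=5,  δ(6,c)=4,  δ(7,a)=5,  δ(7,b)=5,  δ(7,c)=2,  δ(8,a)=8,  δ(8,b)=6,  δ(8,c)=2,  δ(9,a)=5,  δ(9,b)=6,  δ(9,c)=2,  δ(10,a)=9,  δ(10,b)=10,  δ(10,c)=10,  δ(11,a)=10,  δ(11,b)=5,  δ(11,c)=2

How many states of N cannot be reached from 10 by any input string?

No path from 10 leads to 1, 8, 11; the other 8 states are all reachable.

3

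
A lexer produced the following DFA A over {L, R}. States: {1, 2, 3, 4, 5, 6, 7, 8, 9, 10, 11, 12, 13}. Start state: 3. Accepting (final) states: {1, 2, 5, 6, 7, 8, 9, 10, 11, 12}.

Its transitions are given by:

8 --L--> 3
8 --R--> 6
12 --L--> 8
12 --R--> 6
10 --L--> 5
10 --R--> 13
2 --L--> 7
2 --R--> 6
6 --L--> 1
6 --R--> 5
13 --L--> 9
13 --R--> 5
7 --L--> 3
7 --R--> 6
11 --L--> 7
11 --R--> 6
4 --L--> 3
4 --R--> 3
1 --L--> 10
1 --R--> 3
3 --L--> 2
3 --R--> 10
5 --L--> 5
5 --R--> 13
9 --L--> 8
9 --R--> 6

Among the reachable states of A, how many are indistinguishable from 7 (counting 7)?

Reachable states from the start: {1,2,3,5,6,7,8,9,10,13}. Unreachable: {4,11,12} — drop them.
Initial partition by acceptance: {1,2,5,6,7,8,9,10} | {3,13}.
Refine {1,2,5,6,7,8,9,10} on symbol L: members go to different blocks, giving {1,2,5,6,9,10} and {7,8}.
Split {1,2,5,6,9,10} by δ(·,L) → {1,5,6,10} and {2,9}.
On input R, block {1,5,6,10} splits into {1,5,10} and {6}.
No further refinement is possible. Final partition (5 blocks): {1,5,10} | {3,13} | {7,8} | {2,9} | {6}.
The equivalence class containing 7 is {7,8}, of size 2.

2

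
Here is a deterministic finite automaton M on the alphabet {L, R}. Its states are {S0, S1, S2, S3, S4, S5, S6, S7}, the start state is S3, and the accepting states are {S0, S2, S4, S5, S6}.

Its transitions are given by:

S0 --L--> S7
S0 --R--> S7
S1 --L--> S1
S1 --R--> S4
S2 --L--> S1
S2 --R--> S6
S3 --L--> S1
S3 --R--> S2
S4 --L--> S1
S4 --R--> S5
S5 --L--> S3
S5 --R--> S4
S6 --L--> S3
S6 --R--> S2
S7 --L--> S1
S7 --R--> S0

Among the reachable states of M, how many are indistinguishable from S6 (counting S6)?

Reachable states from the start: {S1,S2,S3,S4,S5,S6}. Unreachable: {S0,S7} — drop them.
Initial partition by acceptance: {S2,S4,S5,S6} | {S1,S3}.
No further refinement is possible. Final partition (2 blocks): {S2,S4,S5,S6} | {S1,S3}.
State S6 belongs to the block {S2,S4,S5,S6}, which has 4 states.

4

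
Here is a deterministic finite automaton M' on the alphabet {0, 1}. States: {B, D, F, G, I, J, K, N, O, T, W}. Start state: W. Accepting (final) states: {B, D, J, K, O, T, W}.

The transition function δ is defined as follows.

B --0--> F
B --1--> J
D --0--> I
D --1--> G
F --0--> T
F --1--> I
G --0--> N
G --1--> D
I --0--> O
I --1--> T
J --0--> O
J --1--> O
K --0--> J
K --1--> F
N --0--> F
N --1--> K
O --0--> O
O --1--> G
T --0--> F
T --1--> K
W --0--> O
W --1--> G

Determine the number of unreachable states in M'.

Starting at W and following transitions, the reachable set is {D, F, G, I, J, K, N, O, T, W}. That leaves B unreachable — 1 in total.

1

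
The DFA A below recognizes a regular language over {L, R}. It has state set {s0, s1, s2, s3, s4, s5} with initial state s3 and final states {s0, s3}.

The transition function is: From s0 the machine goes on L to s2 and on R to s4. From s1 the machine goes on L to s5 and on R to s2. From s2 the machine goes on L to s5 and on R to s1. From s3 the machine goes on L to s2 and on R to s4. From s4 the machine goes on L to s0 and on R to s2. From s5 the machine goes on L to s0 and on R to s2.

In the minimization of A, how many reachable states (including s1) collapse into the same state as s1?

Initial partition by acceptance: {s0,s3} | {s1,s2,s4,s5}.
Split {s1,s2,s4,s5} by δ(·,L) → {s1,s2} and {s4,s5}.
No further refinement is possible. Final partition (3 blocks): {s0,s3} | {s1,s2} | {s4,s5}.
The equivalence class containing s1 is {s1,s2}, of size 2.

2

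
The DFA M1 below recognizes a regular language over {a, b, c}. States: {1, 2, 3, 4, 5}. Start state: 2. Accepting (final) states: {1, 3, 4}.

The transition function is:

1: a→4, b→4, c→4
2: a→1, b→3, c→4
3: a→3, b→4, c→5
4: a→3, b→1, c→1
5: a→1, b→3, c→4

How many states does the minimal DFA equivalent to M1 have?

4

Start with accepting vs non-accepting: {1,3,4} | {2,5}.
Split {1,3,4} by δ(·,c) → {1,4} and {3}.
On input a, block {1,4} splits into {1} and {4}.
No further refinement is possible. Final partition (4 blocks): {1} | {2,5} | {3} | {4}.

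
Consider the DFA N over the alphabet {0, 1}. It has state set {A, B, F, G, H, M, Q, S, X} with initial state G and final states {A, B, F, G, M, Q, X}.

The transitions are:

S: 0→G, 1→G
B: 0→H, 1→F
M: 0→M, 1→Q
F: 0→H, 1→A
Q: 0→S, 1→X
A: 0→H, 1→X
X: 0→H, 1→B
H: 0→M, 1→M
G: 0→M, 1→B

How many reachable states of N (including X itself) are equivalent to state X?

All states are reachable from the start state.
Initial partition by acceptance: {A,B,F,G,M,Q,X} | {H,S}.
Split {A,B,F,G,M,Q,X} by δ(·,0) → {A,B,F,Q,X} and {G,M}.
The partition is now stable with 3 blocks: {A,B,F,Q,X} | {H,S} | {G,M}.
The equivalence class containing X is {A,B,F,Q,X}, of size 5.

5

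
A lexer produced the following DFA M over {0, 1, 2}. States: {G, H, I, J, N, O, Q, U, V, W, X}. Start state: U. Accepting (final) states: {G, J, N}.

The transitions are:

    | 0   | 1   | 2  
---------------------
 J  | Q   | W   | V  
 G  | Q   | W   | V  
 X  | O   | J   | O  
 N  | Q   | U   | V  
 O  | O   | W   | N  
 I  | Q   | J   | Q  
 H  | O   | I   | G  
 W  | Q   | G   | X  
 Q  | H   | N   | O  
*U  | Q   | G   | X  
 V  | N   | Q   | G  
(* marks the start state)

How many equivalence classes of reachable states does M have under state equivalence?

5

Every state is reachable, so we keep all 11.
P0 = {G,J,N} | {H,I,O,Q,U,V,W,X}.
Refine {H,I,O,Q,U,V,W,X} on symbol 0: members go to different blocks, giving {H,I,O,Q,U,W,X} and {V}.
Split {H,I,O,Q,U,W,X} by δ(·,1) → {I,Q,U,W,X} and {H,O}.
Split {I,Q,U,W,X} by δ(·,0) → {I,U,W} and {Q,X}.
Stable partition: {G,J,N} | {I,U,W} | {V} | {H,O} | {Q,X} — 5 equivalence classes.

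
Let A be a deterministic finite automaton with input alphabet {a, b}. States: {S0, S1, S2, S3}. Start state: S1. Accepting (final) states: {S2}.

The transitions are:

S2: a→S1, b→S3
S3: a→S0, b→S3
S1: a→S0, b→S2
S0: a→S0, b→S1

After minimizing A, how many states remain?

Start with accepting vs non-accepting: {S2} | {S0,S1,S3}.
Split {S0,S1,S3} by δ(·,b) → {S0,S3} and {S1}.
Refine {S0,S3} on symbol b: members go to different blocks, giving {S0} and {S3}.
The partition is now stable with 4 blocks: {S2} | {S0} | {S1} | {S3}.

4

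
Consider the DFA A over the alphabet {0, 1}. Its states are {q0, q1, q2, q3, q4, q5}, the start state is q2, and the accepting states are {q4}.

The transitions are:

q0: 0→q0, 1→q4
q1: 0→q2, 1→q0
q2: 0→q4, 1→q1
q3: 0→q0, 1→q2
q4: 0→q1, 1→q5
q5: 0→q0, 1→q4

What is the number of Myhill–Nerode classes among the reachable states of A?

States {q3} cannot be reached from the start state, so discard them.
Start with accepting vs non-accepting: {q4} | {q0,q1,q2,q5}.
Split {q0,q1,q2,q5} by δ(·,0) → {q0,q1,q5} and {q2}.
Split {q0,q1,q5} by δ(·,0) → {q0,q5} and {q1}.
Stable partition: {q4} | {q0,q5} | {q2} | {q1} — 4 equivalence classes.

4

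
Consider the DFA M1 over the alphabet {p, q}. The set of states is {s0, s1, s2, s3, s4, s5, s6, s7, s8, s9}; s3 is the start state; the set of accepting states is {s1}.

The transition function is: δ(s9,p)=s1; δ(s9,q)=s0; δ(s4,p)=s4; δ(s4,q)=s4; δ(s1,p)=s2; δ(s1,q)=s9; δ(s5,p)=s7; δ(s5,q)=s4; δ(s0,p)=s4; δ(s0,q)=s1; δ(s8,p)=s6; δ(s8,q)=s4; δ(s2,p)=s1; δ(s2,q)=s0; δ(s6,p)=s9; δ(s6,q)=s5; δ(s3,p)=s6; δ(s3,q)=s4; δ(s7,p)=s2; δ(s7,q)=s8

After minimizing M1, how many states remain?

6

P0 = {s1} | {s0,s2,s3,s4,s5,s6,s7,s8,s9}.
Split {s0,s2,s3,s4,s5,s6,s7,s8,s9} by δ(·,p) → {s0,s3,s4,s5,s6,s7,s8} and {s2,s9}.
On input p, block {s0,s3,s4,s5,s6,s7,s8} splits into {s0,s3,s4,s5,s8} and {s6,s7}.
On input p, block {s0,s3,s4,s5,s8} splits into {s3,s5,s8} and {s0,s4}.
Split {s0,s4} by δ(·,q) → {s0} and {s4}.
No further refinement is possible. Final partition (6 blocks): {s1} | {s3,s5,s8} | {s2,s9} | {s6,s7} | {s0} | {s4}.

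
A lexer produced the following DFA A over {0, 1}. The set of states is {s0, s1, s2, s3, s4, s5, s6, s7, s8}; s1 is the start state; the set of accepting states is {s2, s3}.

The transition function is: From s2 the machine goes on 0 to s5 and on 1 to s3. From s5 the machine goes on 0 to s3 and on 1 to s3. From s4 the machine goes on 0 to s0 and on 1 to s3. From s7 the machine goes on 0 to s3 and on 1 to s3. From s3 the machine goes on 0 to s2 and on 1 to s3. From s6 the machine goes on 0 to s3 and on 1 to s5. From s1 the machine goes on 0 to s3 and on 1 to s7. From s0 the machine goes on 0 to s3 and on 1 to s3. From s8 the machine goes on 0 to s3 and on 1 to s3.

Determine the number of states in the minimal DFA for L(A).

States {s0,s4,s6,s8} cannot be reached from the start state, so discard them.
P0 = {s2,s3} | {s1,s5,s7}.
Refine {s2,s3} on symbol 0: members go to different blocks, giving {s2} and {s3}.
On input 1, block {s1,s5,s7} splits into {s5,s7} and {s1}.
Stable partition: {s2} | {s5,s7} | {s3} | {s1} — 4 equivalence classes.

4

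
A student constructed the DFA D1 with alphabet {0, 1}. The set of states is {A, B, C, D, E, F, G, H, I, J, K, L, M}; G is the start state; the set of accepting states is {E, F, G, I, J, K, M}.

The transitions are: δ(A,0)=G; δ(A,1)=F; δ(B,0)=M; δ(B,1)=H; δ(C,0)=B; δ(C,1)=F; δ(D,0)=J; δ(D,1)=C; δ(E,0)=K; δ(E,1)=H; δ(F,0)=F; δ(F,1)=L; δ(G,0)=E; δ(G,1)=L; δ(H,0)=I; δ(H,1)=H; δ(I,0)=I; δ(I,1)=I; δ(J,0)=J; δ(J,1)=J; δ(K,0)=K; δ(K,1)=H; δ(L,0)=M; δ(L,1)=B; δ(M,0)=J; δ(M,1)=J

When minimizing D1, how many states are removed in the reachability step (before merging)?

4

BFS from G reaches {B, E, G, H, I, J, K, L, M}; the 4 state(s) A, C, D, F are never visited.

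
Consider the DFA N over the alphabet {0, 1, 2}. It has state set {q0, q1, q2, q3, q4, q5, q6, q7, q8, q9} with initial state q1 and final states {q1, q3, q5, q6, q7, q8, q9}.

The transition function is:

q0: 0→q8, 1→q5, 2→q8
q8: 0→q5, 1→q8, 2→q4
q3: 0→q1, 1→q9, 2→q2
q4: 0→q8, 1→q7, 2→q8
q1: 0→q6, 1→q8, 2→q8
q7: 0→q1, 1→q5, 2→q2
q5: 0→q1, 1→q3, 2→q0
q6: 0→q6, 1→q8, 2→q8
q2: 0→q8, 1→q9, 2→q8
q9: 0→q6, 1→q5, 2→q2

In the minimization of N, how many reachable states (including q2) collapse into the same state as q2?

All states are reachable from the start state.
P0 = {q1,q3,q5,q6,q7,q8,q9} | {q0,q2,q4}.
Split {q1,q3,q5,q6,q7,q8,q9} by δ(·,2) → {q3,q5,q7,q8,q9} and {q1,q6}.
Refine {q3,q5,q7,q8,q9} on symbol 0: members go to different blocks, giving {q3,q5,q7,q9} and {q8}.
Stable partition: {q3,q5,q7,q9} | {q0,q2,q4} | {q1,q6} | {q8} — 4 equivalence classes.
The equivalence class containing q2 is {q0,q2,q4}, of size 3.

3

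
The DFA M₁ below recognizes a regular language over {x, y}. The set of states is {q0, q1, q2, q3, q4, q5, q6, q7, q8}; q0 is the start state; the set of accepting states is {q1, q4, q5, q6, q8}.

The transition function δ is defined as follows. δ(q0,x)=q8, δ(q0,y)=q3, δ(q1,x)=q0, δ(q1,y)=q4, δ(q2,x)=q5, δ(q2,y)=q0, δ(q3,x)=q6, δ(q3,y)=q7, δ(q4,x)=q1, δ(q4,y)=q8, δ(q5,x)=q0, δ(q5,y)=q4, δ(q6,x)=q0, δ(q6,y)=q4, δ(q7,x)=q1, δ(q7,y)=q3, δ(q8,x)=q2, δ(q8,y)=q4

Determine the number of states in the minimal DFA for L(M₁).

3

Initial partition by acceptance: {q1,q4,q5,q6,q8} | {q0,q2,q3,q7}.
Refine {q1,q4,q5,q6,q8} on symbol x: members go to different blocks, giving {q1,q5,q6,q8} and {q4}.
Stable partition: {q1,q5,q6,q8} | {q0,q2,q3,q7} | {q4} — 3 equivalence classes.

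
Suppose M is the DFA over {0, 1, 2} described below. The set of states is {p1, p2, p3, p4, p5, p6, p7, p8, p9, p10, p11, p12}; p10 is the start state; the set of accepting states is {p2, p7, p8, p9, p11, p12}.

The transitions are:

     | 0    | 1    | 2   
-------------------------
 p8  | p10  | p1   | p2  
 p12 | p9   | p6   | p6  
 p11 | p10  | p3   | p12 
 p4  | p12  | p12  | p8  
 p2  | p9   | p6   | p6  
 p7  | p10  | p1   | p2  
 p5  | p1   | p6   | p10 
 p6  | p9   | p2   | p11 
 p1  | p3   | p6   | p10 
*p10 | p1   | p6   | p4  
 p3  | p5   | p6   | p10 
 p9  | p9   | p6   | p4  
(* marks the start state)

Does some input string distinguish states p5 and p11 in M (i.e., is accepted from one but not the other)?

Yes

Reachable states from the start: {p1,p2,p3,p4,p5,p6,p8,p9,p10,p11,p12}. Unreachable: {p7} — drop them.
P0 = {p2,p8,p9,p11,p12} | {p1,p3,p4,p5,p6,p10}.
Split {p2,p8,p9,p11,p12} by δ(·,0) → {p2,p9,p12} and {p8,p11}.
Split {p1,p3,p4,p5,p6,p10} by δ(·,0) → {p1,p3,p5,p10} and {p4,p6}.
On input 2, block {p1,p3,p5,p10} splits into {p1,p3,p5} and {p10}.
The partition is now stable with 5 blocks: {p2,p9,p12} | {p1,p3,p5} | {p8,p11} | {p4,p6} | {p10}.
p5 and p11 end up in different blocks, so they are distinguishable. For instance, the string 'ε' is accepted from only p11.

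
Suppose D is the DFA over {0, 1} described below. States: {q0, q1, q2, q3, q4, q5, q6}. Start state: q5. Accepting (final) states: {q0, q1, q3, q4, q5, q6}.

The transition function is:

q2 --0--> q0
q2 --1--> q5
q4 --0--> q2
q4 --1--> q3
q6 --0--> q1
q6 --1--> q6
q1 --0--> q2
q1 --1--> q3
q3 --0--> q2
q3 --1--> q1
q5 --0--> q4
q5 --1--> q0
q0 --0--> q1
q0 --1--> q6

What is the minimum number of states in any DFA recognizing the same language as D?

3

Every state is reachable, so we keep all 7.
Initial partition by acceptance: {q0,q1,q3,q4,q5,q6} | {q2}.
Split {q0,q1,q3,q4,q5,q6} by δ(·,0) → {q0,q5,q6} and {q1,q3,q4}.
The partition is now stable with 3 blocks: {q0,q5,q6} | {q2} | {q1,q3,q4}.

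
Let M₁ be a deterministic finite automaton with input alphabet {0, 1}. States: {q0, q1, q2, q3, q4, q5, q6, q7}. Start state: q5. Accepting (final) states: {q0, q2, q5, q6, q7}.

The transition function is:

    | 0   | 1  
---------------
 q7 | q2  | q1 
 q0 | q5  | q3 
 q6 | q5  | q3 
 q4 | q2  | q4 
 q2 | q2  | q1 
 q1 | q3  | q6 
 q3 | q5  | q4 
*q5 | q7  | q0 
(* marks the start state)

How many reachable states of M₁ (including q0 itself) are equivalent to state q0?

All states are reachable from the start state.
P0 = {q0,q2,q5,q6,q7} | {q1,q3,q4}.
Refine {q0,q2,q5,q6,q7} on symbol 1: members go to different blocks, giving {q0,q2,q6,q7} and {q5}.
Refine {q0,q2,q6,q7} on symbol 0: members go to different blocks, giving {q0,q6} and {q2,q7}.
On input 0, block {q1,q3,q4} splits into {q1} and {q3} and {q4}.
The partition is now stable with 6 blocks: {q0,q6} | {q1} | {q5} | {q2,q7} | {q3} | {q4}.
The equivalence class containing q0 is {q0,q6}, of size 2.

2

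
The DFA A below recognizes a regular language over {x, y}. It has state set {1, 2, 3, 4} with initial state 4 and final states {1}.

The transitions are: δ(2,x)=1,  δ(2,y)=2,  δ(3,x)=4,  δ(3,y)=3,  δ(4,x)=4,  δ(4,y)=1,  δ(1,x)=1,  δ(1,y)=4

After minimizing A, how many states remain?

Reachable states from the start: {1,4}. Unreachable: {2,3} — drop them.
P0 = {1} | {4}.
The partition is now stable with 2 blocks: {1} | {4}.

2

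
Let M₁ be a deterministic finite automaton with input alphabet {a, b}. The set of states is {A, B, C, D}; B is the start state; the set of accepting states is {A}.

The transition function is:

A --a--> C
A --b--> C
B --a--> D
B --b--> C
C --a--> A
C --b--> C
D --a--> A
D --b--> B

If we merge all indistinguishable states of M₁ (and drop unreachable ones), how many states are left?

4

Initial partition by acceptance: {A} | {B,C,D}.
Refine {B,C,D} on symbol a: members go to different blocks, giving {C,D} and {B}.
On input b, block {C,D} splits into {C} and {D}.
No further refinement is possible. Final partition (4 blocks): {A} | {C} | {B} | {D}.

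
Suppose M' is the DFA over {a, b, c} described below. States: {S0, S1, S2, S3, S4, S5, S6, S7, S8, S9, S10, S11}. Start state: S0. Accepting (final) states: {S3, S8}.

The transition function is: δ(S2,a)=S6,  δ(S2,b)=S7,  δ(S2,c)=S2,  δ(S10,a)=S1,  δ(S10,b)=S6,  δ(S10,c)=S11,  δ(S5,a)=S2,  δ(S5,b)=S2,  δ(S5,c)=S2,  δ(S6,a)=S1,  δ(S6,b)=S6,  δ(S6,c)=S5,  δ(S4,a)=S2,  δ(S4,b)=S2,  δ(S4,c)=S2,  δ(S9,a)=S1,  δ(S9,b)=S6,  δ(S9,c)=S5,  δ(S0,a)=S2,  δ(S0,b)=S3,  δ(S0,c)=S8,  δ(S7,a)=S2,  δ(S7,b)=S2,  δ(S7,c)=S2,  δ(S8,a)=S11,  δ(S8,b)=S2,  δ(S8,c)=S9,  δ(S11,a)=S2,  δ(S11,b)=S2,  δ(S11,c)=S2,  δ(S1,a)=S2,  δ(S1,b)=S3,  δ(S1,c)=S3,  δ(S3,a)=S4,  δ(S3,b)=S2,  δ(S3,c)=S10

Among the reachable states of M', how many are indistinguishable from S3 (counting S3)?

Start with accepting vs non-accepting: {S3,S8} | {S0,S1,S2,S4,S5,S6,S7,S9,S10,S11}.
On input b, block {S0,S1,S2,S4,S5,S6,S7,S9,S10,S11} splits into {S2,S4,S5,S6,S7,S9,S10,S11} and {S0,S1}.
On input a, block {S2,S4,S5,S6,S7,S9,S10,S11} splits into {S2,S4,S5,S7,S11} and {S6,S9,S10}.
Split {S2,S4,S5,S7,S11} by δ(·,a) → {S4,S5,S7,S11} and {S2}.
No further refinement is possible. Final partition (5 blocks): {S3,S8} | {S4,S5,S7,S11} | {S0,S1} | {S6,S9,S10} | {S2}.
State S3 belongs to the block {S3,S8}, which has 2 states.

2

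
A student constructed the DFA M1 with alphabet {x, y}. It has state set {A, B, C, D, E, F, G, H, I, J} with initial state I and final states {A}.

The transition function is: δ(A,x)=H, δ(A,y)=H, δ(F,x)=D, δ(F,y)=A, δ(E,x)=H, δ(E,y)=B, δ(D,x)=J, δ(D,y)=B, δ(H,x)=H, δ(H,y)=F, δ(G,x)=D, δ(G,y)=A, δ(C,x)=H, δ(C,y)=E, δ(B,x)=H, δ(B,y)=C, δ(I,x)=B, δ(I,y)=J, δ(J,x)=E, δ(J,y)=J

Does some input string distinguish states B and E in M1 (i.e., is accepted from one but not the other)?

Reachable states from the start: {A,B,C,D,E,F,H,I,J}. Unreachable: {G} — drop them.
Start with accepting vs non-accepting: {A} | {B,C,D,E,F,H,I,J}.
Refine {B,C,D,E,F,H,I,J} on symbol y: members go to different blocks, giving {B,C,D,E,H,I,J} and {F}.
Split {B,C,D,E,H,I,J} by δ(·,y) → {B,C,D,E,I,J} and {H}.
On input x, block {B,C,D,E,I,J} splits into {B,C,E} and {D,I,J}.
Refine {D,I,J} on symbol x: members go to different blocks, giving {I,J} and {D}.
Stable partition: {A} | {B,C,E} | {F} | {H} | {I,J} | {D} — 6 equivalence classes.
B and E lie in the same block of the stable partition, so they are equivalent — no string distinguishes them.

No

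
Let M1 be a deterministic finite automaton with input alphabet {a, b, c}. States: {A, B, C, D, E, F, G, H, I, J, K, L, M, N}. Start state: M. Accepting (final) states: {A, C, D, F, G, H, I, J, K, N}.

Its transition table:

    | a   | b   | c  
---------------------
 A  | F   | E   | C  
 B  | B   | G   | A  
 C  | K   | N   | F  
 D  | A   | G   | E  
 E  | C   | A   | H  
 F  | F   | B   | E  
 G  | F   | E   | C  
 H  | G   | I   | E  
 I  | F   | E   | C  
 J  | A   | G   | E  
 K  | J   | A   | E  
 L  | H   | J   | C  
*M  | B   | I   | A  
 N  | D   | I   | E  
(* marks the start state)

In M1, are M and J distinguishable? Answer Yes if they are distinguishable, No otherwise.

First remove the unreachable states {L}; 13 states remain.
P0 = {A,C,D,F,G,H,I,J,K,N} | {B,E,M}.
Split {A,C,D,F,G,H,I,J,K,N} by δ(·,b) → {C,D,H,J,K,N} and {A,F,G,I}.
Split {C,D,H,J,K,N} by δ(·,a) → {C,K,N} and {D,H,J}.
Refine {C,K,N} on symbol a: members go to different blocks, giving {K,N} and {C}.
Refine {B,E,M} on symbol a: members go to different blocks, giving {B,M} and {E}.
Refine {A,F,G,I} on symbol b: members go to different blocks, giving {A,G,I} and {F}.
No further refinement is possible. Final partition (7 blocks): {K,N} | {B,M} | {A,G,I} | {D,H,J} | {C} | {E} | {F}.
M and J end up in different blocks, so they are distinguishable. For instance, the string 'ε' is accepted from only J.

Yes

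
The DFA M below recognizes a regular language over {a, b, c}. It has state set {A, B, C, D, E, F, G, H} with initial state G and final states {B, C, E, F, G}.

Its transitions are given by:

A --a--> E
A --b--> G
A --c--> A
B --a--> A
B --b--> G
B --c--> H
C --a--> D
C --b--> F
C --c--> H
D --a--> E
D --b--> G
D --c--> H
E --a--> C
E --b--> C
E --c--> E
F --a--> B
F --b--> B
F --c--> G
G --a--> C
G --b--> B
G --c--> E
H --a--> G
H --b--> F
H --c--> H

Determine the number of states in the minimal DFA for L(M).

Every state is reachable, so we keep all 8.
Initial partition by acceptance: {B,C,E,F,G} | {A,D,H}.
Split {B,C,E,F,G} by δ(·,a) → {E,F,G} and {B,C}.
No further refinement is possible. Final partition (3 blocks): {E,F,G} | {A,D,H} | {B,C}.

3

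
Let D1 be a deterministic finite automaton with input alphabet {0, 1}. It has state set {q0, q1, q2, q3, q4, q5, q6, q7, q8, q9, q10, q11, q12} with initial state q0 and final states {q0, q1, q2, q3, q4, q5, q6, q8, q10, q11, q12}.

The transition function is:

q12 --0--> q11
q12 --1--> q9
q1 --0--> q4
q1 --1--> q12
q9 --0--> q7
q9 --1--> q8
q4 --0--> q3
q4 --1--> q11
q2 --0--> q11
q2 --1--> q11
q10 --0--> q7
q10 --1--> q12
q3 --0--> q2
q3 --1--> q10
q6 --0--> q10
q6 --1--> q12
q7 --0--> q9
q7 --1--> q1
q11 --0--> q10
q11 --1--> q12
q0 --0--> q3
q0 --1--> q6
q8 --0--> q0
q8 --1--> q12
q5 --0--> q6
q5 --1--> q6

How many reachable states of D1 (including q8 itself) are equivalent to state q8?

First remove the unreachable states {q5}; 12 states remain.
P0 = {q0,q1,q2,q3,q4,q6,q8,q10,q11,q12} | {q7,q9}.
Refine {q0,q1,q2,q3,q4,q6,q8,q10,q11,q12} on symbol 0: members go to different blocks, giving {q0,q1,q2,q3,q4,q6,q8,q11,q12} and {q10}.
On input 0, block {q0,q1,q2,q3,q4,q6,q8,q11,q12} splits into {q0,q1,q2,q3,q4,q8,q12} and {q6,q11}.
Refine {q0,q1,q2,q3,q4,q8,q12} on symbol 0: members go to different blocks, giving {q0,q1,q3,q4,q8} and {q2,q12}.
Split {q0,q1,q3,q4,q8} by δ(·,0) → {q0,q1,q4,q8} and {q3}.
Refine {q0,q1,q4,q8} on symbol 0: members go to different blocks, giving {q0,q4} and {q1,q8}.
Split {q2,q12} by δ(·,1) → {q2} and {q12}.
No further refinement is possible. Final partition (8 blocks): {q0,q4} | {q7,q9} | {q10} | {q6,q11} | {q2} | {q3} | {q1,q8} | {q12}.
The equivalence class containing q8 is {q1,q8}, of size 2.

2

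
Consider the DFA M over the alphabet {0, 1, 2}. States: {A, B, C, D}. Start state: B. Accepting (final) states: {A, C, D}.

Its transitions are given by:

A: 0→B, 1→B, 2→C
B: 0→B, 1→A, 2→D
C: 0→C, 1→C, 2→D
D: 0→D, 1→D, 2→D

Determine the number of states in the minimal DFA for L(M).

3

All states are reachable from the start state.
P0 = {A,C,D} | {B}.
Refine {A,C,D} on symbol 0: members go to different blocks, giving {C,D} and {A}.
Stable partition: {C,D} | {B} | {A} — 3 equivalence classes.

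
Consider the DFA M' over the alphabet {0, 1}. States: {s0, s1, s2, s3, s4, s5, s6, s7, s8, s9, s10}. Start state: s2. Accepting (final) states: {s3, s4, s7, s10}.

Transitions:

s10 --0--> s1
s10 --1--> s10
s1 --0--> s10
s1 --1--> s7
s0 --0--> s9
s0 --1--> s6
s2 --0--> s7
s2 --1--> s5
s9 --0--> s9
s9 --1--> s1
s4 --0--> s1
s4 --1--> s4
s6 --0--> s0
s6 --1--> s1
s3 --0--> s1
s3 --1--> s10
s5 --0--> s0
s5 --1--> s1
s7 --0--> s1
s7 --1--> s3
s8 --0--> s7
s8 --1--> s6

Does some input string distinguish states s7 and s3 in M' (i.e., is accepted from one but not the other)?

No

First remove the unreachable states {s4,s8}; 9 states remain.
Initial partition by acceptance: {s3,s7,s10} | {s0,s1,s2,s5,s6,s9}.
Split {s0,s1,s2,s5,s6,s9} by δ(·,0) → {s0,s5,s6,s9} and {s1,s2}.
On input 1, block {s0,s5,s6,s9} splits into {s5,s6,s9} and {s0}.
Refine {s5,s6,s9} on symbol 0: members go to different blocks, giving {s5,s6} and {s9}.
On input 1, block {s1,s2} splits into {s1} and {s2}.
The partition is now stable with 6 blocks: {s3,s7,s10} | {s5,s6} | {s1} | {s0} | {s9} | {s2}.
s7 and s3 lie in the same block of the stable partition, so they are equivalent — no string distinguishes them.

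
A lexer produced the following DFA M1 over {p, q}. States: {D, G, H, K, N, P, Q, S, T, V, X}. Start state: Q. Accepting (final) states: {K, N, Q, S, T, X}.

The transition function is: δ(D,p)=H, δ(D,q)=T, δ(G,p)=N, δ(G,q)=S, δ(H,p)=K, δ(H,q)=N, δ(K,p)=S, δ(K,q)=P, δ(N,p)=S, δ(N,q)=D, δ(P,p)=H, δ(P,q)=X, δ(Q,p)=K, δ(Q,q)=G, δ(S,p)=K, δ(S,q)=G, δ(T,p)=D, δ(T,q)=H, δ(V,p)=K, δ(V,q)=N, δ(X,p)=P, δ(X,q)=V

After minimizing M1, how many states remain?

6

Every state is reachable, so we keep all 11.
Start with accepting vs non-accepting: {K,N,Q,S,T,X} | {D,G,H,P,V}.
On input p, block {K,N,Q,S,T,X} splits into {K,N,Q,S} and {T,X}.
Split {D,G,H,P,V} by δ(·,p) → {G,H,V} and {D,P}.
Split {K,N,Q,S} by δ(·,q) → {K,N} and {Q,S}.
Split {G,H,V} by δ(·,q) → {H,V} and {G}.
Stable partition: {K,N} | {H,V} | {T,X} | {D,P} | {Q,S} | {G} — 6 equivalence classes.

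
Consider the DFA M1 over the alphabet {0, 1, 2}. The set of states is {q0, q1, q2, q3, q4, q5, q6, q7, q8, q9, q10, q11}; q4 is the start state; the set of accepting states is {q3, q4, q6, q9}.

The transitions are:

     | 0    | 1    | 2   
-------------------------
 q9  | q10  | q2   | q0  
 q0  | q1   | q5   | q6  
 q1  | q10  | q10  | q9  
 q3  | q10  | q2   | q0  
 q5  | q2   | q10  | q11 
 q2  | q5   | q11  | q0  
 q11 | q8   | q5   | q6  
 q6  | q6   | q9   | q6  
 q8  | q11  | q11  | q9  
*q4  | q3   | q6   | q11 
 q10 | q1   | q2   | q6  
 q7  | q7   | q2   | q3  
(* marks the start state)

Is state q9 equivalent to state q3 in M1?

First remove the unreachable states {q7}; 11 states remain.
Start with accepting vs non-accepting: {q3,q4,q6,q9} | {q0,q1,q2,q5,q8,q10,q11}.
On input 0, block {q3,q4,q6,q9} splits into {q3,q9} and {q4,q6}.
Refine {q0,q1,q2,q5,q8,q10,q11} on symbol 2: members go to different blocks, giving {q0,q10,q11} and {q1,q8} and {q2,q5}.
Split {q4,q6} by δ(·,0) → {q4} and {q6}.
No further refinement is possible. Final partition (6 blocks): {q3,q9} | {q0,q10,q11} | {q4} | {q1,q8} | {q2,q5} | {q6}.
q9 and q3 lie in the same block of the stable partition, so they are equivalent — no string distinguishes them.

Yes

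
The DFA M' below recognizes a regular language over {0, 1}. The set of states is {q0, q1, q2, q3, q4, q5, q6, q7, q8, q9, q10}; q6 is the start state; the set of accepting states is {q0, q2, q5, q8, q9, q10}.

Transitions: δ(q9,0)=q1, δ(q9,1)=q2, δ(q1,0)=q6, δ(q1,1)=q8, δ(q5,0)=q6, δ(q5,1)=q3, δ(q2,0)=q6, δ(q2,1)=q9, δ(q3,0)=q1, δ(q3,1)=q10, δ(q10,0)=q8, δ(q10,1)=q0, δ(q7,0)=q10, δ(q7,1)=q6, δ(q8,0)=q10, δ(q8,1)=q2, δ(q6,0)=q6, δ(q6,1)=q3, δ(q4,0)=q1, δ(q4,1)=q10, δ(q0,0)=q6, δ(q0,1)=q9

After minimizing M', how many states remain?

Reachable states from the start: {q0,q1,q2,q3,q6,q8,q9,q10}. Unreachable: {q4,q5,q7} — drop them.
P0 = {q0,q2,q8,q9,q10} | {q1,q3,q6}.
On input 0, block {q0,q2,q8,q9,q10} splits into {q0,q2,q9} and {q8,q10}.
Split {q1,q3,q6} by δ(·,1) → {q1,q3} and {q6}.
Split {q0,q2,q9} by δ(·,0) → {q0,q2} and {q9}.
Refine {q1,q3} on symbol 0: members go to different blocks, giving {q1} and {q3}.
No further refinement is possible. Final partition (6 blocks): {q0,q2} | {q1} | {q8,q10} | {q6} | {q9} | {q3}.

6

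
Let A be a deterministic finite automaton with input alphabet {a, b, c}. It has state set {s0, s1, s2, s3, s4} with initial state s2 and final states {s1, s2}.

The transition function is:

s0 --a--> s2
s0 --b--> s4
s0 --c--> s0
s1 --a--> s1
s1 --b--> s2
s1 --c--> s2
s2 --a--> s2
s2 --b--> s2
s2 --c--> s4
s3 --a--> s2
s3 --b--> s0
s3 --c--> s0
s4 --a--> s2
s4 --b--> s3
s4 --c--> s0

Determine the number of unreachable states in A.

Starting at s2 and following transitions, the reachable set is {s0, s2, s3, s4}. That leaves s1 unreachable — 1 in total.

1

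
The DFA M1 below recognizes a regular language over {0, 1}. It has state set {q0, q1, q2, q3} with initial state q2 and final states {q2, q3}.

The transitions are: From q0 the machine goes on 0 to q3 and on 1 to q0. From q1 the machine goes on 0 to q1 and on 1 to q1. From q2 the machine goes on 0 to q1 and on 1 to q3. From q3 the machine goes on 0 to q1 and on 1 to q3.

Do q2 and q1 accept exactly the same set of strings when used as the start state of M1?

First remove the unreachable states {q0}; 3 states remain.
Initial partition by acceptance: {q2,q3} | {q1}.
The partition is now stable with 2 blocks: {q2,q3} | {q1}.
q2 and q1 end up in different blocks, so they are distinguishable. For instance, the string 'ε' is accepted from only q2.

No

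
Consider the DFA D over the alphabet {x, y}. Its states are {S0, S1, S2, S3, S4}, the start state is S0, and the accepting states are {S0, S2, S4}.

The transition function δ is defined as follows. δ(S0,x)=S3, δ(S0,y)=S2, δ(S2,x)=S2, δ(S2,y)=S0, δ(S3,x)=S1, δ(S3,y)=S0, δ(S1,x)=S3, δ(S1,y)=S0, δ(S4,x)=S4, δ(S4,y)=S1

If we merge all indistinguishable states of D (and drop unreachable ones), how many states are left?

3

First remove the unreachable states {S4}; 4 states remain.
P0 = {S0,S2} | {S1,S3}.
Refine {S0,S2} on symbol x: members go to different blocks, giving {S0} and {S2}.
The partition is now stable with 3 blocks: {S0} | {S1,S3} | {S2}.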